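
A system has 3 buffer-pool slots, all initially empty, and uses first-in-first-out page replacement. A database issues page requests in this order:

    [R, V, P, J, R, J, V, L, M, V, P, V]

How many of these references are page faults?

R -> fault, frames [R]
V -> fault, frames [R, V]
P -> fault, frames [R, V, P]
J -> fault, evict R, frames [V, P, J]
R -> fault, evict V, frames [P, J, R]
J -> hit
V -> fault, evict P, frames [J, R, V]
L -> fault, evict J, frames [R, V, L]
M -> fault, evict R, frames [V, L, M]
V -> hit
P -> fault, evict V, frames [L, M, P]
V -> fault, evict L, frames [M, P, V]
Page faults: 10.

10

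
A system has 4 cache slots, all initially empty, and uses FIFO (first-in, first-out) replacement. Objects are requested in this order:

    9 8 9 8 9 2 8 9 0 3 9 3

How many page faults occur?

9 -> fault, frames (9)
8 -> fault, frames (9 8)
9 -> hit
8 -> hit
9 -> hit
2 -> fault, frames (9 8 2)
8 -> hit
9 -> hit
0 -> fault, frames (9 8 2 0)
3 -> fault, evict 9, frames (8 2 0 3)
9 -> fault, evict 8, frames (2 0 3 9)
3 -> hit
Page faults: 6.

6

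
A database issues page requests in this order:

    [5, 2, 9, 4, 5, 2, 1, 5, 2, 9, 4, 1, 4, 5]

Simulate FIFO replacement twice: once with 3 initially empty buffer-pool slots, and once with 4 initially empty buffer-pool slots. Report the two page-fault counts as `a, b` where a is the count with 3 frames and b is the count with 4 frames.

3 frames: F F F F F F F . . F F . . F → 10 faults.
4 frames: F F F F . . F F F F F F . F → 11 faults.
11 > 10: adding a frame increased faults — Belady's anomaly.

10, 11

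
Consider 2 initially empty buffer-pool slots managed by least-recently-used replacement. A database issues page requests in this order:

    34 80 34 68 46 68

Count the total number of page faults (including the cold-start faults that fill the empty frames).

34 -> fault, frames [34]
80 -> fault, frames [34, 80]
34 -> hit
68 -> fault, evict 80, frames [34, 68]
46 -> fault, evict 34, frames [68, 46]
68 -> hit
Page faults: 4.

4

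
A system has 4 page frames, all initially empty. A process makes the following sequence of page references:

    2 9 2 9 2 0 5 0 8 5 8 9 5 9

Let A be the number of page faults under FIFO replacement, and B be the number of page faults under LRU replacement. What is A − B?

-1

Under FIFO: F F . . . F F . F . . . . . → 5 faults.
Under LRU: F F . . . F F . F . . F . . → 6 faults.
A − B = 5 − 6 = -1.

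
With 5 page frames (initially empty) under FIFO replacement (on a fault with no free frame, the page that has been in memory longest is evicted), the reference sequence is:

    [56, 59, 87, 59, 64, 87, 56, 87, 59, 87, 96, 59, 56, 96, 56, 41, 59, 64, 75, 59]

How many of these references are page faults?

8

56 -> miss, frames [56]
59 -> miss, frames [56, 59]
87 -> miss, frames [56, 59, 87]
59 -> hit
64 -> miss, frames [56, 59, 87, 64]
87 -> hit
56 -> hit
87 -> hit
59 -> hit
87 -> hit
96 -> miss, frames [56, 59, 87, 64, 96]
59 -> hit
56 -> hit
96 -> hit
56 -> hit
41 -> miss, evict 56, frames [59, 87, 64, 96, 41]
59 -> hit
64 -> hit
75 -> miss, evict 59, frames [87, 64, 96, 41, 75]
59 -> miss, evict 87, frames [64, 96, 41, 75, 59]
Page faults: 8.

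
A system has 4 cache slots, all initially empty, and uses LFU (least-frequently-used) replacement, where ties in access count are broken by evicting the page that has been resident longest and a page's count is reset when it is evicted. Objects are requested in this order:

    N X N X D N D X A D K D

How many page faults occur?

N -> miss, frames {N}
X -> miss, frames {N,X}
N -> hit
X -> hit
D -> miss, frames {N,X,D}
N -> hit
D -> hit
X -> hit
A -> miss, frames {N,X,D,A}
D -> hit
K -> miss, evict A, frames {N,X,D,K}
D -> hit
Page faults: 5.

5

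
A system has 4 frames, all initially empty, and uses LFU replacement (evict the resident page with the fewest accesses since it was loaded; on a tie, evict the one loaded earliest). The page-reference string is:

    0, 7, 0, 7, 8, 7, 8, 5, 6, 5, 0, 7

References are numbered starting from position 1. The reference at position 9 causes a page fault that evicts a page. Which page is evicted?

pos 1: 0 -> fault, frames [0]
pos 2: 7 -> fault, frames [0, 7]
pos 3: 0 -> hit
pos 4: 7 -> hit
pos 5: 8 -> fault, frames [0, 7, 8]
pos 6: 7 -> hit
pos 7: 8 -> hit
pos 8: 5 -> fault, frames [0, 7, 8, 5]
pos 9: 6 -> fault, evict 5, frames [0, 7, 8, 6]
At position 9, page 5 is evicted.

5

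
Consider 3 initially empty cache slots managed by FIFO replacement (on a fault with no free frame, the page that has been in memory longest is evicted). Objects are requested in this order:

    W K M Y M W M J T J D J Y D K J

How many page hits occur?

5

W -> fault, frames {W}
K -> fault, frames {W,K}
M -> fault, frames {W,K,M}
Y -> fault, evict W, frames {K,M,Y}
M -> hit
W -> fault, evict K, frames {M,Y,W}
M -> hit
J -> fault, evict M, frames {Y,W,J}
T -> fault, evict Y, frames {W,J,T}
J -> hit
D -> fault, evict W, frames {J,T,D}
J -> hit
Y -> fault, evict J, frames {T,D,Y}
D -> hit
K -> fault, evict T, frames {D,Y,K}
J -> fault, evict D, frames {Y,K,J}
Hits: 5.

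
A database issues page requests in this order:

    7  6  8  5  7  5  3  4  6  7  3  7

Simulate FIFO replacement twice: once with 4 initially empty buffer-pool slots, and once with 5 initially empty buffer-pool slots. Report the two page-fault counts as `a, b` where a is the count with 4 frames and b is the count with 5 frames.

8, 7

4 frames: F F F F . . F F F F . . → 8 faults.
5 frames: F F F F . . F F . F . . → 7 faults.
7 < 8: adding a frame reduced faults, as is typical.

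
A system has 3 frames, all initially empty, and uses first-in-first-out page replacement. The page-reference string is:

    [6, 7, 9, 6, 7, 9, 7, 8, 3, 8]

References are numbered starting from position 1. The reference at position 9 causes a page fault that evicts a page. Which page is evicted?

7

pos 1: 6: miss, frames {6}
pos 2: 7: miss, frames {6,7}
pos 3: 9: miss, frames {6,7,9}
pos 4: 6: hit
pos 5: 7: hit
pos 6: 9: hit
pos 7: 7: hit
pos 8: 8: miss, evict 6, frames {7,9,8}
pos 9: 3: miss, evict 7, frames {9,8,3}
At position 9, page 7 is evicted.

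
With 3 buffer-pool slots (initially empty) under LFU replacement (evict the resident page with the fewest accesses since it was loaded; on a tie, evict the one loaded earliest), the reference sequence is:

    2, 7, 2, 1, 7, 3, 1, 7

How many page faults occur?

2 -> fault, frames {2}
7 -> fault, frames {2,7}
2 -> hit
1 -> fault, frames {2,7,1}
7 -> hit
3 -> fault, evict 1, frames {2,7,3}
1 -> fault, evict 3, frames {2,7,1}
7 -> hit
Page faults: 5.

5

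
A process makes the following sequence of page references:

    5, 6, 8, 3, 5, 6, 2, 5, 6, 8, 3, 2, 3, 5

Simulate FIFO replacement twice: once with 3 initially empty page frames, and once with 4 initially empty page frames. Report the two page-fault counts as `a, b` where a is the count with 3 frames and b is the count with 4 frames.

3 frames: F F F F F F F . . F F . . F → 10 faults.
4 frames: F F F F . . F F F F F F . F → 11 faults.
11 > 10: adding a frame increased faults — Belady's anomaly.

10, 11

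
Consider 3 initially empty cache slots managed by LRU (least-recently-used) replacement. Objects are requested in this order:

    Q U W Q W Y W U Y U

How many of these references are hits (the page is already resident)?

Q: miss, frames (Q)
U: miss, frames (Q U)
W: miss, frames (Q U W)
Q: hit
W: hit
Y: miss, evict U, frames (Q W Y)
W: hit
U: miss, evict Q, frames (Y W U)
Y: hit
U: hit
Hits: 5.

5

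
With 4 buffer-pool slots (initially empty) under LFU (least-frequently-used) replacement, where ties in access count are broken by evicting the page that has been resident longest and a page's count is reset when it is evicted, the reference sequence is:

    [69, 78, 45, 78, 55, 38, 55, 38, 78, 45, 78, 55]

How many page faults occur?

5

69 → miss, frames [69]
78 → miss, frames [69, 78]
45 → miss, frames [69, 78, 45]
78 → hit
55 → miss, frames [69, 78, 45, 55]
38 → miss, evict 69, frames [78, 45, 55, 38]
55 → hit
38 → hit
78 → hit
45 → hit
78 → hit
55 → hit
Page faults: 5.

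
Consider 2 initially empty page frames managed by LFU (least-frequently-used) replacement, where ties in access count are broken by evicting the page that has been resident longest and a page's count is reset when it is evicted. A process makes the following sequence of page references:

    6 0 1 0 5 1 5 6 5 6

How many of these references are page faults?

9

6 → fault, frames {6}
0 → fault, frames {6,0}
1 → fault, evict 6, frames {0,1}
0 → hit
5 → fault, evict 1, frames {0,5}
1 → fault, evict 5, frames {0,1}
5 → fault, evict 1, frames {0,5}
6 → fault, evict 5, frames {0,6}
5 → fault, evict 6, frames {0,5}
6 → fault, evict 5, frames {0,6}
Page faults: 9.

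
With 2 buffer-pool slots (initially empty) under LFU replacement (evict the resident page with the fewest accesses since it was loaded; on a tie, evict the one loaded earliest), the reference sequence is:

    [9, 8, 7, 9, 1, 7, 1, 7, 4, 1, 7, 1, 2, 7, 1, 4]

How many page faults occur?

11

9 → miss, frames (9)
8 → miss, frames (9 8)
7 → miss, evict 9, frames (8 7)
9 → miss, evict 8, frames (7 9)
1 → miss, evict 7, frames (9 1)
7 → miss, evict 9, frames (1 7)
1 → hit
7 → hit
4 → miss, evict 1, frames (7 4)
1 → miss, evict 4, frames (7 1)
7 → hit
1 → hit
2 → miss, evict 1, frames (7 2)
7 → hit
1 → miss, evict 2, frames (7 1)
4 → miss, evict 1, frames (7 4)
Page faults: 11.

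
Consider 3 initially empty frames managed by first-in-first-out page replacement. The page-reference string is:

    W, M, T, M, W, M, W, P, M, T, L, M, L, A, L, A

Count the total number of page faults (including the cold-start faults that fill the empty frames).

W → miss, frames [W]
M → miss, frames [W, M]
T → miss, frames [W, M, T]
M → hit
W → hit
M → hit
W → hit
P → miss, evict W, frames [M, T, P]
M → hit
T → hit
L → miss, evict M, frames [T, P, L]
M → miss, evict T, frames [P, L, M]
L → hit
A → miss, evict P, frames [L, M, A]
L → hit
A → hit
Page faults: 7.

7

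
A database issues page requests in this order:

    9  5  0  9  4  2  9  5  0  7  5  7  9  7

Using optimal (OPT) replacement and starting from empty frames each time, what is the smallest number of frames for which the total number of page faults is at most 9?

f=1: 14 faults
f=2: 9 faults
f=3: 7 faults
f=4: 6 faults
f=5: 6 faults
f=6: 6 faults
Smallest f with faults ≤ 9 is 2.

2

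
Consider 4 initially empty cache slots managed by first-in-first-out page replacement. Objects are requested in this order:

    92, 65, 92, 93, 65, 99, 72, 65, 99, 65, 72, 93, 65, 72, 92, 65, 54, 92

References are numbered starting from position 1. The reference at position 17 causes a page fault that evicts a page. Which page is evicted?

99

pos 1: 92: miss, frames [92]
pos 2: 65: miss, frames [92, 65]
pos 3: 92: hit
pos 4: 93: miss, frames [92, 65, 93]
pos 5: 65: hit
pos 6: 99: miss, frames [92, 65, 93, 99]
pos 7: 72: miss, evict 92, frames [65, 93, 99, 72]
pos 8: 65: hit
pos 9: 99: hit
pos 10: 65: hit
pos 11: 72: hit
pos 12: 93: hit
pos 13: 65: hit
pos 14: 72: hit
pos 15: 92: miss, evict 65, frames [93, 99, 72, 92]
pos 16: 65: miss, evict 93, frames [99, 72, 92, 65]
pos 17: 54: miss, evict 99, frames [72, 92, 65, 54]
At position 17, page 99 is evicted.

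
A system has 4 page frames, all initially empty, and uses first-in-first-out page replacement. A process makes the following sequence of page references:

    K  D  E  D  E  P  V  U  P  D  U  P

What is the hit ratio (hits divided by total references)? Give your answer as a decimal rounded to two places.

K → miss, frames (K)
D → miss, frames (K D)
E → miss, frames (K D E)
D → hit
E → hit
P → miss, frames (K D E P)
V → miss, evict K, frames (D E P V)
U → miss, evict D, frames (E P V U)
P → hit
D → miss, evict E, frames (P V U D)
U → hit
P → hit
Hits: 5 of 12 references → 5/12 = 0.4167.

0.42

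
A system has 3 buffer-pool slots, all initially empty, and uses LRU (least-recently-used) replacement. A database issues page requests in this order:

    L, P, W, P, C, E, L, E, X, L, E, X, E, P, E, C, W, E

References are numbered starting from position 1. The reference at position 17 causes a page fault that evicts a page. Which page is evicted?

pos 1: L: fault, frames (L)
pos 2: P: fault, frames (L P)
pos 3: W: fault, frames (L P W)
pos 4: P: hit
pos 5: C: fault, evict L, frames (W P C)
pos 6: E: fault, evict W, frames (P C E)
pos 7: L: fault, evict P, frames (C E L)
pos 8: E: hit
pos 9: X: fault, evict C, frames (L E X)
pos 10: L: hit
pos 11: E: hit
pos 12: X: hit
pos 13: E: hit
pos 14: P: fault, evict L, frames (X E P)
pos 15: E: hit
pos 16: C: fault, evict X, frames (P E C)
pos 17: W: fault, evict P, frames (E C W)
At position 17, page P is evicted.

P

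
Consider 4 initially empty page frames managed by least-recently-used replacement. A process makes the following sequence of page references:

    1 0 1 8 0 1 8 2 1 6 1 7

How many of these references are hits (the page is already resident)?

6

1 -> miss, frames [1]
0 -> miss, frames [1, 0]
1 -> hit
8 -> miss, frames [0, 1, 8]
0 -> hit
1 -> hit
8 -> hit
2 -> miss, frames [0, 1, 8, 2]
1 -> hit
6 -> miss, evict 0, frames [8, 2, 1, 6]
1 -> hit
7 -> miss, evict 8, frames [2, 6, 1, 7]
Hits: 6.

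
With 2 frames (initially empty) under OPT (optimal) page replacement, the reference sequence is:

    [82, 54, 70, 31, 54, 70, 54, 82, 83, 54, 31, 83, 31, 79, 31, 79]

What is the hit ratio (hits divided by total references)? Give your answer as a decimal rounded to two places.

0.44

82: miss, frames {82}
54: miss, frames {82,54}
70: miss, evict 82, frames {54,70}
31: miss, evict 70, frames {54,31}
54: hit
70: miss, evict 31, frames {54,70}
54: hit
82: miss, evict 70, frames {54,82}
83: miss, evict 82, frames {54,83}
54: hit
31: miss, evict 54, frames {83,31}
83: hit
31: hit
79: miss, evict 83, frames {31,79}
31: hit
79: hit
Hits: 7 of 16 references → 7/16 = 0.4375.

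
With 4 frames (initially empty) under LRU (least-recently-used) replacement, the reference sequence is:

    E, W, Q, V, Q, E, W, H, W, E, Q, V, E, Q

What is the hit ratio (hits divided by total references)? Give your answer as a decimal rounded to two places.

E -> miss, frames (E)
W -> miss, frames (E W)
Q -> miss, frames (E W Q)
V -> miss, frames (E W Q V)
Q -> hit
E -> hit
W -> hit
H -> miss, evict V, frames (Q E W H)
W -> hit
E -> hit
Q -> hit
V -> miss, evict H, frames (W E Q V)
E -> hit
Q -> hit
Hits: 8 of 14 references → 8/14 = 0.5714.

0.57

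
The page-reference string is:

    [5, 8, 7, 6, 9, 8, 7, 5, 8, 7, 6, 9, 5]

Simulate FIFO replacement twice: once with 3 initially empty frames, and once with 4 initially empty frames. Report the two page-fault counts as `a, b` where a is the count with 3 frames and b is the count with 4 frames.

10, 11

3 frames: F F F F F F F F . . F F . → 10 faults.
4 frames: F F F F F . . F F F F F F → 11 faults.
11 > 10: adding a frame increased faults — Belady's anomaly.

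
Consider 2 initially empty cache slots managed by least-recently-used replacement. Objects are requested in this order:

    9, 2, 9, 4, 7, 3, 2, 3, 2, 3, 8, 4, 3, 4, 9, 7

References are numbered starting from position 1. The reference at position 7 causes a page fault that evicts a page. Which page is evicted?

7

pos 1: 9: miss, frames [9]
pos 2: 2: miss, frames [9, 2]
pos 3: 9: hit
pos 4: 4: miss, evict 2, frames [9, 4]
pos 5: 7: miss, evict 9, frames [4, 7]
pos 6: 3: miss, evict 4, frames [7, 3]
pos 7: 2: miss, evict 7, frames [3, 2]
At position 7, page 7 is evicted.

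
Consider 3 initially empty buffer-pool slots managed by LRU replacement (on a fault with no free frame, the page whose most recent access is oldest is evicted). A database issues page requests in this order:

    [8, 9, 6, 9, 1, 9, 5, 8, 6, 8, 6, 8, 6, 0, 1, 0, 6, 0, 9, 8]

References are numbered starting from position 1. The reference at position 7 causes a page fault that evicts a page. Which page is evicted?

6

pos 1: 8 -> fault, frames {8}
pos 2: 9 -> fault, frames {8,9}
pos 3: 6 -> fault, frames {8,9,6}
pos 4: 9 -> hit
pos 5: 1 -> fault, evict 8, frames {6,9,1}
pos 6: 9 -> hit
pos 7: 5 -> fault, evict 6, frames {1,9,5}
At position 7, page 6 is evicted.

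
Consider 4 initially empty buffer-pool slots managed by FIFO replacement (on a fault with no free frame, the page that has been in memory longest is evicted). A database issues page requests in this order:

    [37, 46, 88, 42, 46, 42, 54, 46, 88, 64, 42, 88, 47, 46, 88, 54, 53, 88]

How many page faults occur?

11

37 → miss, frames [37]
46 → miss, frames [37, 46]
88 → miss, frames [37, 46, 88]
42 → miss, frames [37, 46, 88, 42]
46 → hit
42 → hit
54 → miss, evict 37, frames [46, 88, 42, 54]
46 → hit
88 → hit
64 → miss, evict 46, frames [88, 42, 54, 64]
42 → hit
88 → hit
47 → miss, evict 88, frames [42, 54, 64, 47]
46 → miss, evict 42, frames [54, 64, 47, 46]
88 → miss, evict 54, frames [64, 47, 46, 88]
54 → miss, evict 64, frames [47, 46, 88, 54]
53 → miss, evict 47, frames [46, 88, 54, 53]
88 → hit
Page faults: 11.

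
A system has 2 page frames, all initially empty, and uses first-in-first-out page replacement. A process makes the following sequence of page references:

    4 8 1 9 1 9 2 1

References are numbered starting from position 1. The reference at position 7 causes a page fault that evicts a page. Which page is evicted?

1

pos 1: 4 -> fault, frames {4}
pos 2: 8 -> fault, frames {4,8}
pos 3: 1 -> fault, evict 4, frames {8,1}
pos 4: 9 -> fault, evict 8, frames {1,9}
pos 5: 1 -> hit
pos 6: 9 -> hit
pos 7: 2 -> fault, evict 1, frames {9,2}
At position 7, page 1 is evicted.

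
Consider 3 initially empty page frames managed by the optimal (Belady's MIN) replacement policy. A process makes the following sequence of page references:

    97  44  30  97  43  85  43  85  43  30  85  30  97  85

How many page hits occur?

97 → miss, frames {97}
44 → miss, frames {97,44}
30 → miss, frames {97,44,30}
97 → hit
43 → miss, evict 44, frames {97,30,43}
85 → miss, evict 97, frames {30,43,85}
43 → hit
85 → hit
43 → hit
30 → hit
85 → hit
30 → hit
97 → miss, evict 43, frames {30,85,97}
85 → hit
Hits: 8.

8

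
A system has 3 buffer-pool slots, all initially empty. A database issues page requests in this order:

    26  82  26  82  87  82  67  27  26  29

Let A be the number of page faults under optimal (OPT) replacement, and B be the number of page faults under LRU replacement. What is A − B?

Under OPT: F F . . F . F F . F → 6 faults.
Under LRU: F F . . F . F F F F → 7 faults.
A − B = 6 − 7 = -1.

-1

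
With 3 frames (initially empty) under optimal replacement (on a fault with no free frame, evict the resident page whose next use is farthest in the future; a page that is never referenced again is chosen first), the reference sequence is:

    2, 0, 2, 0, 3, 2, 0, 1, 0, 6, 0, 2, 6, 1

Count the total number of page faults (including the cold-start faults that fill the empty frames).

2: miss, frames [2]
0: miss, frames [2, 0]
2: hit
0: hit
3: miss, frames [2, 0, 3]
2: hit
0: hit
1: miss, evict 3, frames [2, 0, 1]
0: hit
6: miss, evict 1, frames [2, 0, 6]
0: hit
2: hit
6: hit
1: miss, evict 6, frames [2, 0, 1]
Page faults: 6.

6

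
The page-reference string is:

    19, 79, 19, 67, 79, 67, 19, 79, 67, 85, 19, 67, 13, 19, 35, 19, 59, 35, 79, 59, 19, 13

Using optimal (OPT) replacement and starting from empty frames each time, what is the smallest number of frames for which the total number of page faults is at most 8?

f=1: 22 faults
f=2: 13 faults
f=3: 9 faults
f=4: 8 faults
f=5: 7 faults
f=6: 7 faults
f=7: 7 faults
Smallest f with faults ≤ 8 is 4.

4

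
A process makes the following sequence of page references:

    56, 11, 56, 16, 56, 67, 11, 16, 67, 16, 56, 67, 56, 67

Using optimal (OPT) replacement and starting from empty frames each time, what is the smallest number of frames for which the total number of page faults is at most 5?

3

f=1: 14 faults
f=2: 7 faults
f=3: 5 faults
f=4: 4 faults
Smallest f with faults ≤ 5 is 3.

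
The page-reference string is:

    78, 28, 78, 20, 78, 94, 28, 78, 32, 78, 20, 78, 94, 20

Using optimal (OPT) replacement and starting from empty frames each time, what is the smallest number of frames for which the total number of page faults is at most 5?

f=1: 14 faults
f=2: 8 faults
f=3: 6 faults
f=4: 5 faults
f=5: 5 faults
Smallest f with faults ≤ 5 is 4.

4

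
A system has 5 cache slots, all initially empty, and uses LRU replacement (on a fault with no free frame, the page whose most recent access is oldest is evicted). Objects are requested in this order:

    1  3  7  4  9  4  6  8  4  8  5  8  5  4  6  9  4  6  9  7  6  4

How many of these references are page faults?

1 → miss, frames [1]
3 → miss, frames [1, 3]
7 → miss, frames [1, 3, 7]
4 → miss, frames [1, 3, 7, 4]
9 → miss, frames [1, 3, 7, 4, 9]
4 → hit
6 → miss, evict 1, frames [3, 7, 9, 4, 6]
8 → miss, evict 3, frames [7, 9, 4, 6, 8]
4 → hit
8 → hit
5 → miss, evict 7, frames [9, 6, 4, 8, 5]
8 → hit
5 → hit
4 → hit
6 → hit
9 → hit
4 → hit
6 → hit
9 → hit
7 → miss, evict 8, frames [5, 4, 6, 9, 7]
6 → hit
4 → hit
Page faults: 9.

9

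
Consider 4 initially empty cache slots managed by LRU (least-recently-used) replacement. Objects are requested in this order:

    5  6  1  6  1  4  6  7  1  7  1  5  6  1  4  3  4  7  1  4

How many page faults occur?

9

5 -> miss, frames (5)
6 -> miss, frames (5 6)
1 -> miss, frames (5 6 1)
6 -> hit
1 -> hit
4 -> miss, frames (5 6 1 4)
6 -> hit
7 -> miss, evict 5, frames (1 4 6 7)
1 -> hit
7 -> hit
1 -> hit
5 -> miss, evict 4, frames (6 7 1 5)
6 -> hit
1 -> hit
4 -> miss, evict 7, frames (5 6 1 4)
3 -> miss, evict 5, frames (6 1 4 3)
4 -> hit
7 -> miss, evict 6, frames (1 3 4 7)
1 -> hit
4 -> hit
Page faults: 9.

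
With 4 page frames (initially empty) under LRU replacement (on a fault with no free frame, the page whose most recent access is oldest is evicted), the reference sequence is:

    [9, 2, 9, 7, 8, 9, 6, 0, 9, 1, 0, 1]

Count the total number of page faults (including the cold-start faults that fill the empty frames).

7

9 → miss, frames {9}
2 → miss, frames {9,2}
9 → hit
7 → miss, frames {2,9,7}
8 → miss, frames {2,9,7,8}
9 → hit
6 → miss, evict 2, frames {7,8,9,6}
0 → miss, evict 7, frames {8,9,6,0}
9 → hit
1 → miss, evict 8, frames {6,0,9,1}
0 → hit
1 → hit
Page faults: 7.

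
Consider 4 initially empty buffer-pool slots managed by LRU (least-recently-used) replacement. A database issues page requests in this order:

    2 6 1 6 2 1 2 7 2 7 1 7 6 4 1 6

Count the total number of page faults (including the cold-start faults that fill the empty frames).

2 -> miss, frames (2)
6 -> miss, frames (2 6)
1 -> miss, frames (2 6 1)
6 -> hit
2 -> hit
1 -> hit
2 -> hit
7 -> miss, frames (6 1 2 7)
2 -> hit
7 -> hit
1 -> hit
7 -> hit
6 -> hit
4 -> miss, evict 2, frames (1 7 6 4)
1 -> hit
6 -> hit
Page faults: 5.

5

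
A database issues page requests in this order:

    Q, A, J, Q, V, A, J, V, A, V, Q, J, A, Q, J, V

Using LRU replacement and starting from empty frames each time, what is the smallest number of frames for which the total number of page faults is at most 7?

4

f=1: 16 faults
f=2: 15 faults
f=3: 10 faults
f=4: 4 faults
Smallest f with faults ≤ 7 is 4.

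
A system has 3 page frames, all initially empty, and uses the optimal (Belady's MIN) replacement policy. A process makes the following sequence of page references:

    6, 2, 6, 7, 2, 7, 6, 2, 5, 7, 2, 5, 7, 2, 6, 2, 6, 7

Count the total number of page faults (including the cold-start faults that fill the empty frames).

5

6 -> miss, frames [6]
2 -> miss, frames [6, 2]
6 -> hit
7 -> miss, frames [6, 2, 7]
2 -> hit
7 -> hit
6 -> hit
2 -> hit
5 -> miss, evict 6, frames [2, 7, 5]
7 -> hit
2 -> hit
5 -> hit
7 -> hit
2 -> hit
6 -> miss, evict 5, frames [2, 7, 6]
2 -> hit
6 -> hit
7 -> hit
Page faults: 5.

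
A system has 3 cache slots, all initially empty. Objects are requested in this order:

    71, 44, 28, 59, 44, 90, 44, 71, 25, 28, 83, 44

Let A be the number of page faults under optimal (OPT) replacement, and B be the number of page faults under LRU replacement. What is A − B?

Under OPT: F F F F . F . . F F F . → 8 faults.
Under LRU: F F F F . F . F F F F F → 10 faults.
A − B = 8 − 10 = -2.

-2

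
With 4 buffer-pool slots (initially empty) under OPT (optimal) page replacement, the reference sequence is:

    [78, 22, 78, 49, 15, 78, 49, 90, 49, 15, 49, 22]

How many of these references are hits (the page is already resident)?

78: miss, frames (78)
22: miss, frames (78 22)
78: hit
49: miss, frames (78 22 49)
15: miss, frames (78 22 49 15)
78: hit
49: hit
90: miss, evict 78, frames (22 49 15 90)
49: hit
15: hit
49: hit
22: hit
Hits: 7.

7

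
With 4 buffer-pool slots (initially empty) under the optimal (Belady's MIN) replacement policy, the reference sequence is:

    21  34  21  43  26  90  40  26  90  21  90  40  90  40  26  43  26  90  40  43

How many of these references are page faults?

7

21 → fault, frames {21}
34 → fault, frames {21,34}
21 → hit
43 → fault, frames {21,34,43}
26 → fault, frames {21,34,43,26}
90 → fault, evict 34, frames {21,43,26,90}
40 → fault, evict 43, frames {21,26,90,40}
26 → hit
90 → hit
21 → hit
90 → hit
40 → hit
90 → hit
40 → hit
26 → hit
43 → fault, evict 21, frames {26,90,40,43}
26 → hit
90 → hit
40 → hit
43 → hit
Page faults: 7.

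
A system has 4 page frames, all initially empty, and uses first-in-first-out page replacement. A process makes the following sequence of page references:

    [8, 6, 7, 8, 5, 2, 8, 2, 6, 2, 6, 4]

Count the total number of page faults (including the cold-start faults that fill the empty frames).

8

8: fault, frames {8}
6: fault, frames {8,6}
7: fault, frames {8,6,7}
8: hit
5: fault, frames {8,6,7,5}
2: fault, evict 8, frames {6,7,5,2}
8: fault, evict 6, frames {7,5,2,8}
2: hit
6: fault, evict 7, frames {5,2,8,6}
2: hit
6: hit
4: fault, evict 5, frames {2,8,6,4}
Page faults: 8.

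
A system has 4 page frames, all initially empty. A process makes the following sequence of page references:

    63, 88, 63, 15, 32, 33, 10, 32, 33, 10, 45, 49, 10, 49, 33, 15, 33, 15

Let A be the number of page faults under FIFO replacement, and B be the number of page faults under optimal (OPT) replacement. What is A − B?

Under FIFO: F F . F F F F . . . F F . . . F F . → 10 faults.
Under OPT: F F . F F F F . . . F F . . . . . . → 8 faults.
A − B = 10 − 8 = 2.

2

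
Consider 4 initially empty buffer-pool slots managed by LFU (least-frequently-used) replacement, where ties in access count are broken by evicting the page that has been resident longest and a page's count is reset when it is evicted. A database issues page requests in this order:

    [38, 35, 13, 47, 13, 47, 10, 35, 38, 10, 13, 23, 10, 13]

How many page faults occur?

9

38 → miss, frames {38}
35 → miss, frames {38,35}
13 → miss, frames {38,35,13}
47 → miss, frames {38,35,13,47}
13 → hit
47 → hit
10 → miss, evict 38, frames {35,13,47,10}
35 → hit
38 → miss, evict 10, frames {35,13,47,38}
10 → miss, evict 38, frames {35,13,47,10}
13 → hit
23 → miss, evict 10, frames {35,13,47,23}
10 → miss, evict 23, frames {35,13,47,10}
13 → hit
Page faults: 9.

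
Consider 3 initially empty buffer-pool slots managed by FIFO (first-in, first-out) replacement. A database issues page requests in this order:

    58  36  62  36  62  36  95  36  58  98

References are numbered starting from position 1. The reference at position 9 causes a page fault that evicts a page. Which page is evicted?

pos 1: 58 -> miss, frames (58)
pos 2: 36 -> miss, frames (58 36)
pos 3: 62 -> miss, frames (58 36 62)
pos 4: 36 -> hit
pos 5: 62 -> hit
pos 6: 36 -> hit
pos 7: 95 -> miss, evict 58, frames (36 62 95)
pos 8: 36 -> hit
pos 9: 58 -> miss, evict 36, frames (62 95 58)
At position 9, page 36 is evicted.

36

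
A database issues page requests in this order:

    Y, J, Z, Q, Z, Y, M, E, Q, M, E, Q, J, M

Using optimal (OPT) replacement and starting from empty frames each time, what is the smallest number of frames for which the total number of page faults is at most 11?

f=1: 14 faults
f=2: 10 faults
f=3: 7 faults
f=4: 6 faults
f=5: 6 faults
f=6: 6 faults
Smallest f with faults ≤ 11 is 2.

2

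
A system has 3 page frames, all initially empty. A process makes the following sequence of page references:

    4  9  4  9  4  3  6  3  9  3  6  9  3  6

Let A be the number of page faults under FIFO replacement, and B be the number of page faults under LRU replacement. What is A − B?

-1

Under FIFO: F F . . . F F . . . . . . . → 4 faults.
Under LRU: F F . . . F F . F . . . . . → 5 faults.
A − B = 4 − 5 = -1.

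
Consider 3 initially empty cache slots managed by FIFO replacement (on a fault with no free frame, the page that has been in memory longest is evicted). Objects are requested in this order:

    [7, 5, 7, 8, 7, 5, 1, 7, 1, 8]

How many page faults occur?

7 → miss, frames (7)
5 → miss, frames (7 5)
7 → hit
8 → miss, frames (7 5 8)
7 → hit
5 → hit
1 → miss, evict 7, frames (5 8 1)
7 → miss, evict 5, frames (8 1 7)
1 → hit
8 → hit
Page faults: 5.

5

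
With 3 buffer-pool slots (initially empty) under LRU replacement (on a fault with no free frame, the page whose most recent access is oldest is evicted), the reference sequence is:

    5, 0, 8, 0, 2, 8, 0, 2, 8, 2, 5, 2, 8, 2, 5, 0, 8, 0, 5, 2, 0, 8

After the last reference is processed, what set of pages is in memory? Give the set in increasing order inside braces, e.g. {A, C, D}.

{0, 2, 8}

5 → fault, frames (5)
0 → fault, frames (5 0)
8 → fault, frames (5 0 8)
0 → hit
2 → fault, evict 5, frames (8 0 2)
8 → hit
0 → hit
2 → hit
8 → hit
2 → hit
5 → fault, evict 0, frames (8 2 5)
2 → hit
8 → hit
2 → hit
5 → hit
0 → fault, evict 8, frames (2 5 0)
8 → fault, evict 2, frames (5 0 8)
0 → hit
5 → hit
2 → fault, evict 8, frames (0 5 2)
0 → hit
8 → fault, evict 5, frames (2 0 8)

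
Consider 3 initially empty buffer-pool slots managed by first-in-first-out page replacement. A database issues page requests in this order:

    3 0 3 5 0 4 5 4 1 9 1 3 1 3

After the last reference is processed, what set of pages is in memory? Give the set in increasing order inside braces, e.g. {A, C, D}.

{1, 3, 9}

3: fault, frames (3)
0: fault, frames (3 0)
3: hit
5: fault, frames (3 0 5)
0: hit
4: fault, evict 3, frames (0 5 4)
5: hit
4: hit
1: fault, evict 0, frames (5 4 1)
9: fault, evict 5, frames (4 1 9)
1: hit
3: fault, evict 4, frames (1 9 3)
1: hit
3: hit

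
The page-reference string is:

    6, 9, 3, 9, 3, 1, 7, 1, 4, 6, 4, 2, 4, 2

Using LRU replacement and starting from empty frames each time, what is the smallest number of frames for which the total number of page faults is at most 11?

2

f=1: 14 faults
f=2: 8 faults
f=3: 8 faults
f=4: 8 faults
f=5: 8 faults
f=6: 7 faults
f=7: 7 faults
Smallest f with faults ≤ 11 is 2.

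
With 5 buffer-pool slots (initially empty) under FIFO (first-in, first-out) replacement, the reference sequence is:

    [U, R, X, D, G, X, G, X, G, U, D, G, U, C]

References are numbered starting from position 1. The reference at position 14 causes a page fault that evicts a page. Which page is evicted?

pos 1: U -> fault, frames (U)
pos 2: R -> fault, frames (U R)
pos 3: X -> fault, frames (U R X)
pos 4: D -> fault, frames (U R X D)
pos 5: G -> fault, frames (U R X D G)
pos 6: X -> hit
pos 7: G -> hit
pos 8: X -> hit
pos 9: G -> hit
pos 10: U -> hit
pos 11: D -> hit
pos 12: G -> hit
pos 13: U -> hit
pos 14: C -> fault, evict U, frames (R X D G C)
At position 14, page U is evicted.

U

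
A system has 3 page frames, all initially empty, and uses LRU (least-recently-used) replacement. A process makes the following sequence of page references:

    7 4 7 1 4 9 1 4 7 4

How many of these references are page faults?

5

7: miss, frames (7)
4: miss, frames (7 4)
7: hit
1: miss, frames (4 7 1)
4: hit
9: miss, evict 7, frames (1 4 9)
1: hit
4: hit
7: miss, evict 9, frames (1 4 7)
4: hit
Page faults: 5.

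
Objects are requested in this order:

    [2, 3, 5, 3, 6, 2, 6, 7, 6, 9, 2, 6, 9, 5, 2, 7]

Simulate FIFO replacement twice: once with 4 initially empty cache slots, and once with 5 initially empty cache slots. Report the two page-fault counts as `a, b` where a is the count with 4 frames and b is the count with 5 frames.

8, 7

4 frames: F F F . F . . F . F F . . F . . → 8 faults.
5 frames: F F F . F . . F . F F . . . . . → 7 faults.
7 < 8: adding a frame reduced faults, as is typical.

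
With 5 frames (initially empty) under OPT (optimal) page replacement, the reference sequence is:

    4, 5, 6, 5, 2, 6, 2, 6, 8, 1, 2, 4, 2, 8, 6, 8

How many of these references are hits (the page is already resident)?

4 -> miss, frames (4)
5 -> miss, frames (4 5)
6 -> miss, frames (4 5 6)
5 -> hit
2 -> miss, frames (4 5 6 2)
6 -> hit
2 -> hit
6 -> hit
8 -> miss, frames (4 5 6 2 8)
1 -> miss, evict 5, frames (4 6 2 8 1)
2 -> hit
4 -> hit
2 -> hit
8 -> hit
6 -> hit
8 -> hit
Hits: 10.

10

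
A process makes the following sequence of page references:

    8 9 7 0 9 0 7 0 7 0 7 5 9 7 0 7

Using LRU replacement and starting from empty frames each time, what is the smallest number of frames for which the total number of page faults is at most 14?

f=1: 16 faults
f=2: 10 faults
f=3: 7 faults
f=4: 5 faults
f=5: 5 faults
Smallest f with faults ≤ 14 is 2.

2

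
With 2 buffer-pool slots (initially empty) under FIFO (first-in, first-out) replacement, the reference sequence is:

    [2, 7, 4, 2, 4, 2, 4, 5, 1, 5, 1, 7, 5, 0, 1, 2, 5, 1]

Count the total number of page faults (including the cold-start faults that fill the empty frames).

13

2 → fault, frames [2]
7 → fault, frames [2, 7]
4 → fault, evict 2, frames [7, 4]
2 → fault, evict 7, frames [4, 2]
4 → hit
2 → hit
4 → hit
5 → fault, evict 4, frames [2, 5]
1 → fault, evict 2, frames [5, 1]
5 → hit
1 → hit
7 → fault, evict 5, frames [1, 7]
5 → fault, evict 1, frames [7, 5]
0 → fault, evict 7, frames [5, 0]
1 → fault, evict 5, frames [0, 1]
2 → fault, evict 0, frames [1, 2]
5 → fault, evict 1, frames [2, 5]
1 → fault, evict 2, frames [5, 1]
Page faults: 13.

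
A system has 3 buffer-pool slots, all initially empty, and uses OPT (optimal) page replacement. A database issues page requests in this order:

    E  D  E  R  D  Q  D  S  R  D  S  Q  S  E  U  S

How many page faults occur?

E → miss, frames [E]
D → miss, frames [E, D]
E → hit
R → miss, frames [E, D, R]
D → hit
Q → miss, evict E, frames [D, R, Q]
D → hit
S → miss, evict Q, frames [D, R, S]
R → hit
D → hit
S → hit
Q → miss, evict R, frames [D, S, Q]
S → hit
E → miss, evict Q, frames [D, S, E]
U → miss, evict E, frames [D, S, U]
S → hit
Page faults: 8.

8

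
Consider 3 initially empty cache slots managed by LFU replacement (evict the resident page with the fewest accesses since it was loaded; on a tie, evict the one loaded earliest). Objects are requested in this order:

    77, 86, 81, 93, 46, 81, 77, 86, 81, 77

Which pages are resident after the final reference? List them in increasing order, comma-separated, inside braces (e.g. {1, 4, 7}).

77 -> miss, frames {77}
86 -> miss, frames {77,86}
81 -> miss, frames {77,86,81}
93 -> miss, evict 77, frames {86,81,93}
46 -> miss, evict 86, frames {81,93,46}
81 -> hit
77 -> miss, evict 93, frames {81,46,77}
86 -> miss, evict 46, frames {81,77,86}
81 -> hit
77 -> hit

{77, 81, 86}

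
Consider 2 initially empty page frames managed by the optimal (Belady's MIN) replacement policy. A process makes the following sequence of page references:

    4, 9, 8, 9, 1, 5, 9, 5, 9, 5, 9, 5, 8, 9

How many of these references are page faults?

6

4: miss, frames [4]
9: miss, frames [4, 9]
8: miss, evict 4, frames [9, 8]
9: hit
1: miss, evict 8, frames [9, 1]
5: miss, evict 1, frames [9, 5]
9: hit
5: hit
9: hit
5: hit
9: hit
5: hit
8: miss, evict 5, frames [9, 8]
9: hit
Page faults: 6.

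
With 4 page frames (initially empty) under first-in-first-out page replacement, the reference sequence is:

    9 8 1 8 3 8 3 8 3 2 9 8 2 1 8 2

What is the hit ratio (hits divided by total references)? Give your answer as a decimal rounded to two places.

9: miss, frames [9]
8: miss, frames [9, 8]
1: miss, frames [9, 8, 1]
8: hit
3: miss, frames [9, 8, 1, 3]
8: hit
3: hit
8: hit
3: hit
2: miss, evict 9, frames [8, 1, 3, 2]
9: miss, evict 8, frames [1, 3, 2, 9]
8: miss, evict 1, frames [3, 2, 9, 8]
2: hit
1: miss, evict 3, frames [2, 9, 8, 1]
8: hit
2: hit
Hits: 8 of 16 references → 8/16 = 0.5000.

0.50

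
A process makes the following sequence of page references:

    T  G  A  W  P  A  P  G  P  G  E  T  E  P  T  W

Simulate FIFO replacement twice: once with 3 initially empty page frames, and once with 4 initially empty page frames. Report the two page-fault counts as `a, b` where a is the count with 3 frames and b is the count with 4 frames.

3 frames: F F F F F . . F . . F F . F . F → 10 faults.
4 frames: F F F F F . . . . . F F . . . . → 7 faults.
7 < 10: adding a frame reduced faults, as is typical.

10, 7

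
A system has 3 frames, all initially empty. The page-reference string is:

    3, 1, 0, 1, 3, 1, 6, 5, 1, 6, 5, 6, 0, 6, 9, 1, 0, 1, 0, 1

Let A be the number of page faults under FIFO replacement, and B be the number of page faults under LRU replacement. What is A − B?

2

Under FIFO: F F F . . . F F F . . . F F F F F . . . → 11 faults.
Under LRU: F F F . . . F F . . . . F . F F F . . . → 9 faults.
A − B = 11 − 9 = 2.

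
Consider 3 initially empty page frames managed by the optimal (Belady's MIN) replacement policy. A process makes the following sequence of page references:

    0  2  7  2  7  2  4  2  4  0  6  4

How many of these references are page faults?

5

0 -> miss, frames (0)
2 -> miss, frames (0 2)
7 -> miss, frames (0 2 7)
2 -> hit
7 -> hit
2 -> hit
4 -> miss, evict 7, frames (0 2 4)
2 -> hit
4 -> hit
0 -> hit
6 -> miss, evict 2, frames (0 4 6)
4 -> hit
Page faults: 5.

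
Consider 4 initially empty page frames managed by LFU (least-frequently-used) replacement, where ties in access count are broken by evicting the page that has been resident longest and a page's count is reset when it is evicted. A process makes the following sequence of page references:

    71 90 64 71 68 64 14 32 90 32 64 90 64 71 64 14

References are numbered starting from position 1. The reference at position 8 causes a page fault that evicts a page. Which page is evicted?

68

pos 1: 71 → fault, frames {71}
pos 2: 90 → fault, frames {71,90}
pos 3: 64 → fault, frames {71,90,64}
pos 4: 71 → hit
pos 5: 68 → fault, frames {71,90,64,68}
pos 6: 64 → hit
pos 7: 14 → fault, evict 90, frames {71,64,68,14}
pos 8: 32 → fault, evict 68, frames {71,64,14,32}
At position 8, page 68 is evicted.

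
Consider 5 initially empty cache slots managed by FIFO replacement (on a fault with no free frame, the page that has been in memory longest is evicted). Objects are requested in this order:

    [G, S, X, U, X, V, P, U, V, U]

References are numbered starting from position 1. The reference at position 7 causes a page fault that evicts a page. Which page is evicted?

pos 1: G → miss, frames (G)
pos 2: S → miss, frames (G S)
pos 3: X → miss, frames (G S X)
pos 4: U → miss, frames (G S X U)
pos 5: X → hit
pos 6: V → miss, frames (G S X U V)
pos 7: P → miss, evict G, frames (S X U V P)
At position 7, page G is evicted.

G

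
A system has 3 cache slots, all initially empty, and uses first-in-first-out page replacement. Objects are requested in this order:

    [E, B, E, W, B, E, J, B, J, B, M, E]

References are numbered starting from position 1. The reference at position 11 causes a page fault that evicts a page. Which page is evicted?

B

pos 1: E → miss, frames {E}
pos 2: B → miss, frames {E,B}
pos 3: E → hit
pos 4: W → miss, frames {E,B,W}
pos 5: B → hit
pos 6: E → hit
pos 7: J → miss, evict E, frames {B,W,J}
pos 8: B → hit
pos 9: J → hit
pos 10: B → hit
pos 11: M → miss, evict B, frames {W,J,M}
At position 11, page B is evicted.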